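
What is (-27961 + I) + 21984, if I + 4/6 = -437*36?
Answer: -65129/3 ≈ -21710.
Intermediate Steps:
I = -47198/3 (I = -2/3 - 437*36 = -2/3 - 15732 = -47198/3 ≈ -15733.)
(-27961 + I) + 21984 = (-27961 - 47198/3) + 21984 = -131081/3 + 21984 = -65129/3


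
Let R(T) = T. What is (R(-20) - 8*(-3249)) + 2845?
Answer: 28817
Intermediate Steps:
(R(-20) - 8*(-3249)) + 2845 = (-20 - 8*(-3249)) + 2845 = (-20 + 25992) + 2845 = 25972 + 2845 = 28817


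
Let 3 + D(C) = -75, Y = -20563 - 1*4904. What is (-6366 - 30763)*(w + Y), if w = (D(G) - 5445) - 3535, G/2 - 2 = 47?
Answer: 1281878725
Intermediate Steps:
G = 98 (G = 4 + 2*47 = 4 + 94 = 98)
Y = -25467 (Y = -20563 - 4904 = -25467)
D(C) = -78 (D(C) = -3 - 75 = -78)
w = -9058 (w = (-78 - 5445) - 3535 = -5523 - 3535 = -9058)
(-6366 - 30763)*(w + Y) = (-6366 - 30763)*(-9058 - 25467) = -37129*(-34525) = 1281878725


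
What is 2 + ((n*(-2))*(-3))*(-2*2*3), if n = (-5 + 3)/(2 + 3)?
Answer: 154/5 ≈ 30.800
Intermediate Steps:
n = -2/5 ≈ -0.40000
2 + ((n*(-2))*(-3))*(-2*2*3) = 2 + (-2/5*(-2)*(-3))*(-2*2*3) = 2 + ((4/5)*(-3))*(-4*3) = 2 - 12/5*(-12) = 2 + 144/5 = 154/5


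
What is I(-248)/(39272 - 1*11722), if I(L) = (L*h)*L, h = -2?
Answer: -61504/13775 ≈ -4.4649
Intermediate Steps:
I(L) = -2*L² (I(L) = (L*(-2))*L = (-2*L)*L = -2*L²)
I(-248)/(39272 - 1*11722) = (-2*(-248)²)/(39272 - 1*11722) = (-2*61504)/(39272 - 11722) = -123008/27550 = -123008*1/27550 = -61504/13775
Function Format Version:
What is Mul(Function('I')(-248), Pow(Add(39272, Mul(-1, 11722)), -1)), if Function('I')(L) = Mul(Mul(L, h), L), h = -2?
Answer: Rational(-61504, 13775) ≈ -4.4649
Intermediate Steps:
Function('I')(L) = Mul(-2, Pow(L, 2)) (Function('I')(L) = Mul(Mul(L, -2), L) = Mul(Mul(-2, L), L) = Mul(-2, Pow(L, 2)))
Mul(Function('I')(-248), Pow(Add(39272, Mul(-1, 11722)), -1)) = Mul(Mul(-2, Pow(-248, 2)), Pow(Add(39272, Mul(-1, 11722)), -1)) = Mul(Mul(-2, 61504), Pow(Add(39272, -11722), -1)) = Mul(-123008, Pow(27550, -1)) = Mul(-123008, Rational(1, 27550)) = Rational(-61504, 13775)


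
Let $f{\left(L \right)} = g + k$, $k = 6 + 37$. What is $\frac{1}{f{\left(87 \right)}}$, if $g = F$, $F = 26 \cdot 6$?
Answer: $\frac{1}{199} \approx 0.0050251$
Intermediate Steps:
$F = 156$
$g = 156$
$k = 43$
$f{\left(L \right)} = 199$ ($f{\left(L \right)} = 156 + 43 = 199$)
$\frac{1}{f{\left(87 \right)}} = \frac{1}{199}$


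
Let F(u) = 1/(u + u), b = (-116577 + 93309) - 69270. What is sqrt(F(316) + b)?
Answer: I*sqrt(9240474370)/316 ≈ 304.2*I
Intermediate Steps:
b = -92538 (b = -23268 - 69270 = -92538)
F(u) = 1/(2*u)
sqrt(F(316) + b) = sqrt((1/2)/316 - 92538) = sqrt((1/2)*(1/316) - 92538) = sqrt(1/632 - 92538) = sqrt(-58484015/632) = I*sqrt(9240474370)/316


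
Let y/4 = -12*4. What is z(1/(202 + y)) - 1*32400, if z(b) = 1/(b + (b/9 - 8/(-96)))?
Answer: -226764/7 ≈ -32395.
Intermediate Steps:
y = -192 (y = 4*(-12*4) = 4*(-48) = -192)
z(b) = 1/(1/12 + 10*b/9) (z(b) = 1/(b + (b*(1/9) - 8*(-1/96))) = 1/(b + (b/9 + 1/12)) = 1/(b + (1/12 + b/9)) = 1/(1/12 + 10*b/9))
z(1/(202 + y)) - 1*32400 = 36/(3 + 40/(202 - 192)) - 1*32400 = 36/(3 + 40/10) - 32400 = 36/(3 + 40*(1/10)) - 32400 = 36/(3 + 4) - 32400 = 36/7 - 32400 = -226764/7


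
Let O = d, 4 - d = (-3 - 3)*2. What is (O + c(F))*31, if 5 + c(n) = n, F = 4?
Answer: 465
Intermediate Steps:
c(n) = -5 + n
d = 16 (d = 4 - (-3 - 3)*2 = 4 - (-6)*2 = 4 - 1*(-12) = 4 + 12 = 16)
O = 16
(O + c(F))*31 = (16 + (-5 + 4))*31 = (16 - 1)*31 = 15*31 = 465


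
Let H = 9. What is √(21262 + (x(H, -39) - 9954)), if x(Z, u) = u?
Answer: √11269 ≈ 106.16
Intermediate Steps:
√(21262 + (x(H, -39) - 9954)) = √(21262 + (-39 - 9954)) = √(21262 - 9993) = √11269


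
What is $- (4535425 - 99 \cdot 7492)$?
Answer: $-3793717$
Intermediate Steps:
$- (4535425 - 99 \cdot 7492) = - (4535425 - 741708) = \left(-1\right) 3793717 = -3793717$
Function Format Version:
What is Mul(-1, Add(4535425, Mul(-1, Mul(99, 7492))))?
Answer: -3793717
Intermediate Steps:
Mul(-1, Add(4535425, Mul(-1, Mul(99, 7492)))) = Mul(-1, Add(4535425, Mul(-1, 741708))) = Mul(-1, Add(4535425, -741708)) = Mul(-1, 3793717) = -3793717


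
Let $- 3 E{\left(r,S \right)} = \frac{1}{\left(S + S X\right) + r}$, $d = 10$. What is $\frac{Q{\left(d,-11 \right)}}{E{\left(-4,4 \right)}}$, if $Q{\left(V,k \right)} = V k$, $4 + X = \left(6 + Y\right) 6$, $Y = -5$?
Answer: $2640$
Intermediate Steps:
$X = 2$ ($X = -4 + \left(6 - 5\right) 6 = -4 + 1 \cdot 6 = -4 + 6 = 2$)
$E{\left(r,S \right)} = - \frac{1}{3 \left(r + 3 S\right)}$ ($E{\left(r,S \right)} = - \frac{1}{3 \left(\left(S + S 2\right) + r\right)} = - \frac{1}{3 \left(\left(S + 2 S\right) + r\right)} = - \frac{1}{3 \left(3 S + r\right)} = - \frac{1}{3 \left(r + 3 S\right)}$)
$\frac{Q{\left(d,-11 \right)}}{E{\left(-4,4 \right)}} = \frac{10 \left(-11\right)}{\left(-1\right) \frac{1}{3 \left(-4\right) + 9 \cdot 4}} = - \frac{110}{\left(-1\right) \frac{1}{-12 + 36}} = - \frac{110}{\left(-1\right) \frac{1}{24}} = - \frac{110}{- \frac{1}{24}} = \left(-110\right) \left(-24\right) = 2640$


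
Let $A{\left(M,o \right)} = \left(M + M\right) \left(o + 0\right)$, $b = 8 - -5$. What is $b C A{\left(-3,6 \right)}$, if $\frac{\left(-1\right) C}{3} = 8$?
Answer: $11232$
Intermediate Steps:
$C = -24$ ($C = \left(-3\right) 8 = -24$)
$b = 13$ ($b = 8 + 5 = 13$)
$A{\left(M,o \right)} = 2 M o$
$b C A{\left(-3,6 \right)} = 13 \left(-24\right) 2 \left(-3\right) 6 = \left(-312\right) \left(-36\right) = 11232$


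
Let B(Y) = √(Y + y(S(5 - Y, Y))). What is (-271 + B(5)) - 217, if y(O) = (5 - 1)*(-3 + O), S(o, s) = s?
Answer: -488 + √13 ≈ -484.39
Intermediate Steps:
y(O) = -12 + 4*O (y(O) = 4*(-3 + O) = -12 + 4*O)
B(Y) = √(-12 + 5*Y) (B(Y) = √(Y + (-12 + 4*Y)) = √(-12 + 5*Y))
(-271 + B(5)) - 217 = (-271 + √(-12 + 5*5)) - 217 = (-271 + √(-12 + 25)) - 217 = (-271 + √13) - 217 = -488 + √13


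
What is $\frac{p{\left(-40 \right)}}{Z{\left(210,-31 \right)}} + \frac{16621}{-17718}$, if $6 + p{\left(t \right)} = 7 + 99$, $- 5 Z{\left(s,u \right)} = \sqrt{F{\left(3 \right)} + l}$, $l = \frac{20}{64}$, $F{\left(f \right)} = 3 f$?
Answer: $- \frac{16621}{17718} - \frac{2000 \sqrt{149}}{149} \approx -164.78$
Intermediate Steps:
$l = \frac{5}{16}$ ($l = 20 \cdot \frac{1}{64} = \frac{5}{16} \approx 0.3125$)
$Z{\left(s,u \right)} = - \frac{\sqrt{149}}{20}$ ($Z{\left(s,u \right)} = - \frac{\sqrt{3 \cdot 3 + \frac{5}{16}}}{5} = - \frac{\sqrt{9 + \frac{5}{16}}}{5} = - \frac{\sqrt{\frac{149}{16}}}{5} = - \frac{\frac{1}{4} \sqrt{149}}{5} = - \frac{\sqrt{149}}{20}$)
$p{\left(t \right)} = 100$ ($p{\left(t \right)} = -6 + \left(7 + 99\right) = -6 + 106 = 100$)
$\frac{p{\left(-40 \right)}}{Z{\left(210,-31 \right)}} + \frac{16621}{-17718} = \frac{100}{\left(- \frac{1}{20}\right) \sqrt{149}} + \frac{16621}{-17718} = 100 \left(- \frac{20 \sqrt{149}}{149}\right) + 16621 \left(- \frac{1}{17718}\right) = - \frac{2000 \sqrt{149}}{149} - \frac{16621}{17718} = - \frac{16621}{17718} - \frac{2000 \sqrt{149}}{149}$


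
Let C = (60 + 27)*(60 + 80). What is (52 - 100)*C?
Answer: -584640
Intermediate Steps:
C = 12180 (C = 87*140 = 12180)
(52 - 100)*C = (52 - 100)*12180 = -48*12180 = -584640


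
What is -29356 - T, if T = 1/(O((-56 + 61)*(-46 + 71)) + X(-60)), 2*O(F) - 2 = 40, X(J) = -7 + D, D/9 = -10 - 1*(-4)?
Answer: -1174239/40 ≈ -29356.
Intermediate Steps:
D = -54 (D = 9*(-10 - 1*(-4)) = 9*(-10 + 4) = 9*(-6) = -54)
X(J) = -61 (X(J) = -7 - 54 = -61)
O(F) = 21 (O(F) = 1 + (½)*40 = 1 + 20 = 21)
T = -1/40 (T = 1/(21 - 61) = 1/(-40) = -1/40 ≈ -0.025000)
-29356 - T = -29356 - 1*(-1/40) = -29356 + 1/40 = -1174239/40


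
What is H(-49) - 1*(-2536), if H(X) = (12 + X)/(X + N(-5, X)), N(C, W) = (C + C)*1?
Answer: 149661/59 ≈ 2536.6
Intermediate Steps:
N(C, W) = 2*C (N(C, W) = (2*C)*1 = 2*C)
H(X) = (12 + X)/(-10 + X) (H(X) = (12 + X)/(X + 2*(-5)) = (12 + X)/(X - 10) = (12 + X)/(-10 + X))
H(-49) - 1*(-2536) = (12 - 49)/(-10 - 49) - 1*(-2536) = -37/(-59) + 2536 = -1/59*(-37) + 2536 = 37/59 + 2536 = 149661/59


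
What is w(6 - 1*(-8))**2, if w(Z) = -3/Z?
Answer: 9/196 ≈ 0.045918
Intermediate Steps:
w(6 - 1*(-8))**2 = (-3/(6 - 1*(-8)))**2 = (-3/(6 + 8))**2 = (-3/14)**2 = 9/196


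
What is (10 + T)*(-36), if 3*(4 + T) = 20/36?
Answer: -668/3 ≈ -222.67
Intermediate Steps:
T = -103/27 (T = -4 + (20/36)/3 = -4 + (20*(1/36))/3 = -4 + (1/3)*(5/9) = -4 + 5/27 = -103/27 ≈ -3.8148)
(10 + T)*(-36) = (10 - 103/27)*(-36) = (167/27)*(-36) = -668/3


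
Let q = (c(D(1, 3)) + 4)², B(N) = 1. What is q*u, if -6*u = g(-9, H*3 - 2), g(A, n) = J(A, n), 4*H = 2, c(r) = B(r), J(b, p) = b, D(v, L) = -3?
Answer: 75/2 ≈ 37.500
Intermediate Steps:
c(r) = 1
H = ½ (H = (¼)*2 = ½ ≈ 0.50000)
g(A, n) = A
u = 3/2 (u = -⅙*(-9) = 3/2 ≈ 1.5000)
q = 25 (q = (1 + 4)² = 5² = 25)
q*u = 25*(3/2) = 75/2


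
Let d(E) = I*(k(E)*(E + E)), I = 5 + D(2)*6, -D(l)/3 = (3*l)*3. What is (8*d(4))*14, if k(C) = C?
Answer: -1143296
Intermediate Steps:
D(l) = -27*l (D(l) = -3*3*l*3 = -27*l)
I = -319 (I = 5 - 27*2*6 = 5 - 54*6 = 5 - 324 = -319)
d(E) = -638*E² (d(E) = -319*E*(E + E) = -319*E*2*E = -638*E²)
(8*d(4))*14 = (8*(-638*4²))*14 = (8*(-638*16))*14 = (8*(-10208))*14 = -81664*14 = -1143296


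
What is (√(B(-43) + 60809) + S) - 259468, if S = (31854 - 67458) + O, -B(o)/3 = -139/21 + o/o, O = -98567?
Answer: -393639 + 3*√331163/7 ≈ -3.9339e+5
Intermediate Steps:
B(o) = 118/7 (B(o) = -3*(-139/21 + o/o) = -3*(-139*1/21 + 1) = -3*(-139/21 + 1) = -3*(-118/21) = 118/7)
S = -134171 (S = (31854 - 67458) - 98567 = -35604 - 98567 = -134171)
(√(B(-43) + 60809) + S) - 259468 = (√(118/7 + 60809) - 134171) - 259468 = (√(425781/7) - 134171) - 259468 = (3*√331163/7 - 134171) - 259468 = (-134171 + 3*√331163/7) - 259468 = -393639 + 3*√331163/7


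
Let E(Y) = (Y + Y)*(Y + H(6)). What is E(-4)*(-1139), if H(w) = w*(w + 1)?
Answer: 346256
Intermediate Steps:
H(w) = w*(1 + w)
E(Y) = 2*Y*(42 + Y) (E(Y) = (Y + Y)*(Y + 6*(1 + 6)) = (2*Y)*(Y + 6*7) = (2*Y)*(Y + 42) = (2*Y)*(42 + Y) = 2*Y*(42 + Y))
E(-4)*(-1139) = (2*(-4)*(42 - 4))*(-1139) = (2*(-4)*38)*(-1139) = -304*(-1139) = 346256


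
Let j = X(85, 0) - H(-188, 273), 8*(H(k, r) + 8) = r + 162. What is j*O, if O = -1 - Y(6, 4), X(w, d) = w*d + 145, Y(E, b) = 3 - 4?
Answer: 0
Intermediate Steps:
Y(E, b) = -1
X(w, d) = 145 + d*w (X(w, d) = d*w + 145 = 145 + d*w)
H(k, r) = 49/4 + r/8 (H(k, r) = -8 + (r + 162)/8 = -8 + (162 + r)/8 = -8 + (81/4 + r/8) = 49/4 + r/8)
j = 789/8 (j = (145 + 0*85) - (49/4 + (⅛)*273) = (145 + 0) - (49/4 + 273/8) = 145 - 1*371/8 = 145 - 371/8 = 789/8 ≈ 98.625)
O = 0 (O = -1 - 1*(-1) = -1 + 1 = 0)
j*O = (789/8)*0 = 0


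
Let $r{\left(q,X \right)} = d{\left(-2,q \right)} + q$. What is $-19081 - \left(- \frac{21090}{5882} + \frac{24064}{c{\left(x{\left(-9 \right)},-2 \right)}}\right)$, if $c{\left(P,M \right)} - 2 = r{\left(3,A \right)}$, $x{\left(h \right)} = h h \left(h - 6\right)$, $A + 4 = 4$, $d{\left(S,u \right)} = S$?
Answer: $- \frac{239092252}{8823} \approx -27099.0$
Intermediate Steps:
$A = 0$ ($A = -4 + 4 = 0$)
$r{\left(q,X \right)} = -2 + q$
$x{\left(h \right)} = h^{2} \left(-6 + h\right)$
$c{\left(P,M \right)} = 3$ ($c{\left(P,M \right)} = 2 + \left(-2 + 3\right) = 2 + 1 = 3$)
$-19081 - \left(- \frac{21090}{5882} + \frac{24064}{c{\left(x{\left(-9 \right)},-2 \right)}}\right) = -19081 - \left(- \frac{21090}{5882} + \frac{24064}{3}\right) = -19081 - \left(\left(-21090\right) \frac{1}{5882} + 24064 \cdot \frac{1}{3}\right) = -19081 - \left(- \frac{10545}{2941} + \frac{24064}{3}\right) = -19081 - \frac{70740589}{8823} = - \frac{239092252}{8823}$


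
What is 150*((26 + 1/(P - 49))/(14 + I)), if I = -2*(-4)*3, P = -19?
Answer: 6975/68 ≈ 102.57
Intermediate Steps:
I = 24 (I = 8*3 = 24)
150*((26 + 1/(P - 49))/(14 + I)) = 150*((26 + 1/(-19 - 49))/(14 + 24)) = 150*((26 + 1/(-68))/38) = 150*((26 - 1/68)*(1/38)) = 150*((1767/68)*(1/38)) = 150*(93/136) = 6975/68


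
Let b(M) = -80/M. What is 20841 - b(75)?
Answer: 312631/15 ≈ 20842.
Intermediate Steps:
20841 - b(75) = 20841 - (-80)/75 = 20841 - 1*(-16/15) = 20841 + 16/15 = 312631/15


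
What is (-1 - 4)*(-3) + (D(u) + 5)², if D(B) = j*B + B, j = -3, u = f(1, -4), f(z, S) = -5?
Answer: 240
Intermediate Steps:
u = -5
D(B) = -2*B (D(B) = -3*B + B = -2*B)
(-1 - 4)*(-3) + (D(u) + 5)² = (-1 - 4)*(-3) + (-2*(-5) + 5)² = -5*(-3) + (10 + 5)² = 15 + 15² = 15 + 225 = 240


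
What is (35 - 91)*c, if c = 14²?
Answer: -10976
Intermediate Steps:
c = 196
(35 - 91)*c = (35 - 91)*196 = -56*196 = -10976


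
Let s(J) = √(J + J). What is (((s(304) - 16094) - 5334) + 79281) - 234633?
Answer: -176780 + 4*√38 ≈ -1.7676e+5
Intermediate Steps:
s(J) = √2*√J (s(J) = √(2*J) = √2*√J)
(((s(304) - 16094) - 5334) + 79281) - 234633 = (((√2*√304 - 16094) - 5334) + 79281) - 234633 = (((√2*(4*√19) - 16094) - 5334) + 79281) - 234633 = (((4*√38 - 16094) - 5334) + 79281) - 234633 = (((-16094 + 4*√38) - 5334) + 79281) - 234633 = ((-21428 + 4*√38) + 79281) - 234633 = (57853 + 4*√38) - 234633 = -176780 + 4*√38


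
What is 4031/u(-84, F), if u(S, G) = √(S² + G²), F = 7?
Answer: 139*√145/35 ≈ 47.822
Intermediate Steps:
u(S, G) = √(G² + S²)
4031/u(-84, F) = 4031/(√(7² + (-84)²)) = 4031/(√(49 + 7056)) = 4031/(√7105) = 4031/((7*√145)) = 4031*(√145/1015) = 139*√145/35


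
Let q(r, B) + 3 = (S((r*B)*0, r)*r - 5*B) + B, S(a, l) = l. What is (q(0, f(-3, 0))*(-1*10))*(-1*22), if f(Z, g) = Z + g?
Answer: 1980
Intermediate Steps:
q(r, B) = -3 + r**2 - 4*B (q(r, B) = -3 + ((r*r - 5*B) + B) = -3 + ((r**2 - 5*B) + B) = -3 + (r**2 - 4*B) = -3 + r**2 - 4*B)
(q(0, f(-3, 0))*(-1*10))*(-1*22) = ((-3 + 0**2 - 4*(-3 + 0))*(-1*10))*(-1*22) = ((-3 + 0 - 4*(-3))*(-10))*(-22) = ((-3 + 0 + 12)*(-10))*(-22) = (9*(-10))*(-22) = -90*(-22) = 1980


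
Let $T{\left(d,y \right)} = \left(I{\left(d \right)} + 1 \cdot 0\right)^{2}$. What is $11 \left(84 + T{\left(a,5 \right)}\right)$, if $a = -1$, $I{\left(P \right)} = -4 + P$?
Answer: $1199$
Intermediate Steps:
$T{\left(d,y \right)} = \left(-4 + d\right)^{2}$ ($T{\left(d,y \right)} = \left(\left(-4 + d\right) + 1 \cdot 0\right)^{2} = \left(\left(-4 + d\right) + 0\right)^{2} = \left(-4 + d\right)^{2}$)
$11 \left(84 + T{\left(a,5 \right)}\right) = 11 \left(84 + \left(-4 - 1\right)^{2}\right) = 11 \left(84 + \left(-5\right)^{2}\right) = 11 \left(84 + 25\right) = 11 \cdot 109 = 1199$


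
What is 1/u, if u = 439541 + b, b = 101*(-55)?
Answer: 1/433986 ≈ 2.3042e-6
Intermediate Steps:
b = -5555
u = 433986 (u = 439541 - 5555 = 433986)
1/u = 1/433986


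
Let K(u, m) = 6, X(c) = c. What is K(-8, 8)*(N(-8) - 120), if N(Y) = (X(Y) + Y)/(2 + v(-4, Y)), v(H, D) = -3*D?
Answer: -9408/13 ≈ -723.69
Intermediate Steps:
N(Y) = 2*Y/(2 - 3*Y) (N(Y) = (Y + Y)/(2 - 3*Y) = (2*Y)/(2 - 3*Y) = 2*Y/(2 - 3*Y))
K(-8, 8)*(N(-8) - 120) = 6*(-2*(-8)/(-2 + 3*(-8)) - 120) = 6*(-2*(-8)/(-2 - 24) - 120) = 6*(-2*(-8)/(-26) - 120) = 6*(-2*(-8)*(-1/26) - 120) = 6*(-8/13 - 120) = 6*(-1568/13) = -9408/13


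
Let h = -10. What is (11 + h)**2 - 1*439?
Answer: -438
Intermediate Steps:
(11 + h)**2 - 1*439 = (11 - 10)**2 - 1*439 = 1**2 - 439 = 1 - 439 = -438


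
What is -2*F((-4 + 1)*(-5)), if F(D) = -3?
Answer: 6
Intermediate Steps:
-2*F((-4 + 1)*(-5)) = -2*(-3) = 6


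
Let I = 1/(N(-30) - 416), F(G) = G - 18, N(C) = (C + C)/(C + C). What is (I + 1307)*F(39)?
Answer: 11390484/415 ≈ 27447.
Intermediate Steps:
N(C) = 1 (N(C) = (2*C)/((2*C)) = (2*C)*(1/(2*C)) = 1)
F(G) = -18 + G
I = -1/415 (I = 1/(1 - 416) = 1/(-415) = -1/415 ≈ -0.0024096)
(I + 1307)*F(39) = (-1/415 + 1307)*(-18 + 39) = (542404/415)*21 = 11390484/415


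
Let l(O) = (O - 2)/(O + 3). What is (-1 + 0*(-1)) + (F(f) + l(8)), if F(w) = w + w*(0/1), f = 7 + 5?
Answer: 127/11 ≈ 11.545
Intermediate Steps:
l(O) = (-2 + O)/(3 + O)
f = 12
F(w) = w (F(w) = w + w*(0*1) = w + w*0 = w + 0 = w)
(-1 + 0*(-1)) + (F(f) + l(8)) = (-1 + 0*(-1)) + (12 + (-2 + 8)/(3 + 8)) = (-1 + 0) + (12 + 6/11) = -1 + (12 + (1/11)*6) = -1 + (12 + 6/11) = -1 + 138/11 = 127/11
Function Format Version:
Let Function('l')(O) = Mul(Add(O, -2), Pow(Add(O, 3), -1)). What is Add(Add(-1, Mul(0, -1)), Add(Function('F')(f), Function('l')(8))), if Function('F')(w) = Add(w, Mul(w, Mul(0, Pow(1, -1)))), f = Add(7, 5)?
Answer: Rational(127, 11) ≈ 11.545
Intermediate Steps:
Function('l')(O) = Mul(Pow(Add(3, O), -1), Add(-2, O)) (Function('l')(O) = Mul(Add(-2, O), Pow(Add(3, O), -1)) = Mul(Pow(Add(3, O), -1), Add(-2, O)))
f = 12
Function('F')(w) = w (Function('F')(w) = Add(w, Mul(w, Mul(0, 1))) = Add(w, Mul(w, 0)) = Add(w, 0) = w)
Add(Add(-1, Mul(0, -1)), Add(Function('F')(f), Function('l')(8))) = Add(Add(-1, Mul(0, -1)), Add(12, Mul(Pow(Add(3, 8), -1), Add(-2, 8)))) = Add(Add(-1, 0), Add(12, Mul(Pow(11, -1), 6))) = Add(-1, Add(12, Mul(Rational(1, 11), 6))) = Add(-1, Add(12, Rational(6, 11))) = Add(-1, Rational(138, 11)) = Rational(127, 11)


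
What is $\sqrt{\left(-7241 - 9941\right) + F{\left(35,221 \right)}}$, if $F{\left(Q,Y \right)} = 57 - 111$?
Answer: $2 i \sqrt{4309} \approx 131.29 i$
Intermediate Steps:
$F{\left(Q,Y \right)} = -54$
$\sqrt{\left(-7241 - 9941\right) + F{\left(35,221 \right)}} = \sqrt{\left(-7241 - 9941\right) - 54} = \sqrt{-17182 - 54} = \sqrt{-17236} = 2 i \sqrt{4309}$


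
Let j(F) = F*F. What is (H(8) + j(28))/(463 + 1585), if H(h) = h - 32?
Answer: 95/256 ≈ 0.37109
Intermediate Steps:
H(h) = -32 + h
j(F) = F**2
(H(8) + j(28))/(463 + 1585) = ((-32 + 8) + 28**2)/(463 + 1585) = (-24 + 784)/2048 = 760*(1/2048) = 95/256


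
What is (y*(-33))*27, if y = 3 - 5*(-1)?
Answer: -7128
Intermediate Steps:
y = 8 (y = 3 + 5 = 8)
(y*(-33))*27 = (8*(-33))*27 = -264*27 = -7128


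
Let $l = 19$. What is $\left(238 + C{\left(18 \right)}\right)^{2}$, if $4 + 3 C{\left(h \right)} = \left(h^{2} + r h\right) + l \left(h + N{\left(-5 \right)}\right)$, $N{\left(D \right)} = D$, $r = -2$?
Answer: $172225$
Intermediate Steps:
$C{\left(h \right)} = -33 + \frac{h^{2}}{3} + \frac{17 h}{3}$ ($C{\left(h \right)} = - \frac{4}{3} + \frac{\left(h^{2} - 2 h\right) + 19 \left(h - 5\right)}{3} = - \frac{4}{3} + \frac{\left(h^{2} - 2 h\right) + 19 \left(-5 + h\right)}{3} = - \frac{4}{3} + \frac{\left(h^{2} - 2 h\right) + \left(-95 + 19 h\right)}{3} = - \frac{4}{3} + \frac{-95 + h^{2} + 17 h}{3} = - \frac{4}{3} + \left(- \frac{95}{3} + \frac{h^{2}}{3} + \frac{17 h}{3}\right) = -33 + \frac{h^{2}}{3} + \frac{17 h}{3}$)
$\left(238 + C{\left(18 \right)}\right)^{2} = \left(238 + \left(-33 + \frac{18^{2}}{3} + \frac{17}{3} \cdot 18\right)\right)^{2} = \left(238 + \left(-33 + \frac{1}{3} \cdot 324 + 102\right)\right)^{2} = \left(238 + \left(-33 + 108 + 102\right)\right)^{2} = \left(238 + 177\right)^{2} = 415^{2} = 172225$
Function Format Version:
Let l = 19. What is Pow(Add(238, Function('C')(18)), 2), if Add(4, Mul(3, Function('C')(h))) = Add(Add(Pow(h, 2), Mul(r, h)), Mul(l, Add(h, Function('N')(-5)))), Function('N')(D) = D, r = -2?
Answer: 172225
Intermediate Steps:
Function('C')(h) = Add(-33, Mul(Rational(1, 3), Pow(h, 2)), Mul(Rational(17, 3), h)) (Function('C')(h) = Add(Rational(-4, 3), Mul(Rational(1, 3), Add(Add(Pow(h, 2), Mul(-2, h)), Mul(19, Add(h, -5))))) = Add(Rational(-4, 3), Mul(Rational(1, 3), Add(Add(Pow(h, 2), Mul(-2, h)), Mul(19, Add(-5, h))))) = Add(Rational(-4, 3), Mul(Rational(1, 3), Add(Add(Pow(h, 2), Mul(-2, h)), Add(-95, Mul(19, h))))) = Add(Rational(-4, 3), Mul(Rational(1, 3), Add(-95, Pow(h, 2), Mul(17, h)))) = Add(Rational(-4, 3), Add(Rational(-95, 3), Mul(Rational(1, 3), Pow(h, 2)), Mul(Rational(17, 3), h))) = Add(-33, Mul(Rational(1, 3), Pow(h, 2)), Mul(Rational(17, 3), h)))
Pow(Add(238, Function('C')(18)), 2) = Pow(Add(238, Add(-33, Mul(Rational(1, 3), Pow(18, 2)), Mul(Rational(17, 3), 18))), 2) = Pow(Add(238, Add(-33, Mul(Rational(1, 3), 324), 102)), 2) = Pow(Add(238, Add(-33, 108, 102)), 2) = Pow(Add(238, 177), 2) = Pow(415, 2) = 172225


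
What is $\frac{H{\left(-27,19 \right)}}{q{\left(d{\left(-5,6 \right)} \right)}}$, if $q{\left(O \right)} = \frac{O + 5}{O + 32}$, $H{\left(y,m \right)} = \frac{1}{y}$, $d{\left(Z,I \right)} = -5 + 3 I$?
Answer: $- \frac{5}{54} \approx -0.092593$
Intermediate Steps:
$q{\left(O \right)} = \frac{5 + O}{32 + O}$
$\frac{H{\left(-27,19 \right)}}{q{\left(d{\left(-5,6 \right)} \right)}} = \frac{1}{\left(-27\right) \frac{5 + \left(-5 + 3 \cdot 6\right)}{32 + \left(-5 + 3 \cdot 6\right)}} = - \frac{1}{27 \frac{5 + \left(-5 + 18\right)}{32 + \left(-5 + 18\right)}} = - \frac{1}{27 \frac{5 + 13}{32 + 13}} = - \frac{1}{27 \cdot \frac{1}{45} \cdot 18} = - \frac{1}{27 \cdot \frac{2}{5}} = \left(- \frac{1}{27}\right) \frac{5}{2} = - \frac{5}{54}$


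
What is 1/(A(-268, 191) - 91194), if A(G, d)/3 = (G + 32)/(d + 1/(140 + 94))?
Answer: -44695/4076081502 ≈ -1.0965e-5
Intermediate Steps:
A(G, d) = 3*(32 + G)/(1/234 + d) (A(G, d) = 3*((G + 32)/(d + 1/(140 + 94))) = 3*((32 + G)/(d + 1/234)) = 3*((32 + G)/(1/234 + d)) = 3*(32 + G)/(1/234 + d))
1/(A(-268, 191) - 91194) = 1/(702*(32 - 268)/(1 + 234*191) - 91194) = 1/(702*(-236)/(1 + 44694) - 91194) = 1/(702*(-236)/44695 - 91194) = 1/(702*(1/44695)*(-236) - 91194) = 1/(-165672/44695 - 91194) = 1/(-4076081502/44695) = -44695/4076081502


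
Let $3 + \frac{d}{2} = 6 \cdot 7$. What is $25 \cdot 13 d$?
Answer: $25350$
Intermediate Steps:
$d = 78$ ($d = -6 + 2 \cdot 6 \cdot 7 = -6 + 2 \cdot 42 = -6 + 84 = 78$)
$25 \cdot 13 d = 25 \cdot 13 \cdot 78 = 325 \cdot 78 = 25350$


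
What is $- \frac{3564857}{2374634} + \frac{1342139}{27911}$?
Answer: $\frac{3087590178399}{66278409574} \approx 46.585$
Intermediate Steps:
$- \frac{3564857}{2374634} + \frac{1342139}{27911} = \frac{3087590178399}{66278409574}$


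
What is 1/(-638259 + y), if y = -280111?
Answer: -1/918370 ≈ -1.0889e-6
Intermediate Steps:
1/(-638259 + y) = 1/(-638259 - 280111) = 1/(-918370) = -1/918370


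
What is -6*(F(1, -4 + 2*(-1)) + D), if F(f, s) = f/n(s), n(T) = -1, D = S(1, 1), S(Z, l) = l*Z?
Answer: 0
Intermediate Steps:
S(Z, l) = Z*l
D = 1 (D = 1*1 = 1)
F(f, s) = -f (F(f, s) = f/(-1) = f*(-1) = -f)
-6*(F(1, -4 + 2*(-1)) + D) = -6*(-1*1 + 1) = -6*(-1 + 1) = -6*0 = 0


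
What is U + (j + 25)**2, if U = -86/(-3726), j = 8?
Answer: 2028850/1863 ≈ 1089.0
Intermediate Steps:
U = 43/1863 (U = -86*(-1/3726) = 43/1863 ≈ 0.023081)
U + (j + 25)**2 = 43/1863 + (8 + 25)**2 = 43/1863 + 33**2 = 43/1863 + 1089 = 2028850/1863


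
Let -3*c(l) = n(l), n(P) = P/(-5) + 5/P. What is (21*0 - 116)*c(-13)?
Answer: 5568/65 ≈ 85.661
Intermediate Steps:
n(P) = 5/P - P/5 (n(P) = P*(-⅕) + 5/P = -P/5 + 5/P = 5/P - P/5)
c(l) = -5/(3*l) + l/15 (c(l) = -(5/l - l/5)/3 = -5/(3*l) + l/15)
(21*0 - 116)*c(-13) = (21*0 - 116)*((1/15)*(-25 + (-13)²)/(-13)) = (0 - 116)*((1/15)*(-1/13)*(-25 + 169)) = -116*(-1)*144/(15*13) = -116*(-48/65) = 5568/65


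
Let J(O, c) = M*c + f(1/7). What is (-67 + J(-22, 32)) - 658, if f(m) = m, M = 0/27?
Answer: -5074/7 ≈ -724.86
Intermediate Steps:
M = 0 (M = 0*(1/27) = 0)
J(O, c) = ⅐ (J(O, c) = 0*c + 1/7 = 0 + ⅐ = ⅐)
(-67 + J(-22, 32)) - 658 = (-67 + ⅐) - 658 = -468/7 - 658 = -5074/7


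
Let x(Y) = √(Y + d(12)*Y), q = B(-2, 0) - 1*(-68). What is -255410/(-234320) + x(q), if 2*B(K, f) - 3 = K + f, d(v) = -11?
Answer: 25541/23432 + I*√685 ≈ 1.09 + 26.173*I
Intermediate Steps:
B(K, f) = 3/2 + K/2 + f/2 (B(K, f) = 3/2 + (K + f)/2 = 3/2 + (K/2 + f/2) = 3/2 + K/2 + f/2)
q = 137/2 (q = (3/2 + (½)*(-2) + (½)*0) - 1*(-68) = (3/2 - 1 + 0) + 68 = ½ + 68 = 137/2 ≈ 68.500)
x(Y) = √10*√(-Y) (x(Y) = √(Y - 11*Y) = √(-10*Y) = √10*√(-Y))
-255410/(-234320) + x(q) = -255410/(-234320) + √10*√(-1*137/2) = -255410*(-1/234320) + √10*√(-137/2) = 25541/23432 + √10*(I*√274/2) = 25541/23432 + I*√685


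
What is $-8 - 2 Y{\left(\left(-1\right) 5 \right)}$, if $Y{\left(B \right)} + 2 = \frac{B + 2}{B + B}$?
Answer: $- \frac{23}{5} \approx -4.6$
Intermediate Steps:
$Y{\left(B \right)} = -2 + \frac{2 + B}{2 B}$ ($Y{\left(B \right)} = -2 + \frac{B + 2}{B + B} = -2 + \frac{2 + B}{2 B}$)
$-8 - 2 Y{\left(\left(-1\right) 5 \right)} = -8 - 2 \left(- \frac{3}{2} + \frac{1}{\left(-1\right) 5}\right) = -8 - 2 \left(- \frac{3}{2} + \frac{1}{-5}\right) = -8 - 2 \left(- \frac{3}{2} - \frac{1}{5}\right) = -8 - - \frac{17}{5} = -8 + \frac{17}{5} = - \frac{23}{5}$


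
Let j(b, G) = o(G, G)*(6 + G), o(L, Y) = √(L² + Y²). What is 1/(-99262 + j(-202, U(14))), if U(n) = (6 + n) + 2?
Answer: -49631/4926092866 - 154*√2/2463046433 ≈ -1.0164e-5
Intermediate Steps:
U(n) = 8 + n
j(b, G) = √2*√(G²)*(6 + G) (j(b, G) = √(G² + G²)*(6 + G) = √(2*G²)*(6 + G) = (√2*√(G²))*(6 + G) = √2*√(G²)*(6 + G))
1/(-99262 + j(-202, U(14))) = 1/(-99262 + √2*√((8 + 14)²)*(6 + (8 + 14))) = 1/(-99262 + √2*√(22²)*(6 + 22)) = 1/(-99262 + √2*√484*28) = 1/(-99262 + √2*22*28) = 1/(-99262 + 616*√2)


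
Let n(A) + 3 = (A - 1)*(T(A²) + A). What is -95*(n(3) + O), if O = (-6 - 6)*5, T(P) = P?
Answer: 3705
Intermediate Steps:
O = -60 (O = -12*5 = -60)
n(A) = -3 + (-1 + A)*(A + A²) (n(A) = -3 + (A - 1)*(A² + A) = -3 + (-1 + A)*(A + A²))
-95*(n(3) + O) = -95*((-3 + 3³ - 1*3) - 60) = -95*((-3 + 27 - 3) - 60) = -95*(21 - 60) = -95*(-39) = 3705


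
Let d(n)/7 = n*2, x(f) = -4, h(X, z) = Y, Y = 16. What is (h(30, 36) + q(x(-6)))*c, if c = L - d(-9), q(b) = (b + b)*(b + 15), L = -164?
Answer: 2736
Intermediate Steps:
h(X, z) = 16
d(n) = 14*n (d(n) = 7*(n*2) = 7*(2*n) = 14*n)
q(b) = 2*b*(15 + b) (q(b) = (2*b)*(15 + b) = 2*b*(15 + b))
c = -38 (c = -164 - 14*(-9) = -164 - 1*(-126) = -164 + 126 = -38)
(h(30, 36) + q(x(-6)))*c = (16 + 2*(-4)*(15 - 4))*(-38) = (16 + 2*(-4)*11)*(-38) = (16 - 88)*(-38) = -72*(-38) = 2736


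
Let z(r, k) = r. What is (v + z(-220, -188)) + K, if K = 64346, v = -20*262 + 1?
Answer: 58887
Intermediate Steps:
v = -5239 (v = -5240 + 1 = -5239)
(v + z(-220, -188)) + K = (-5239 - 220) + 64346 = -5459 + 64346 = 58887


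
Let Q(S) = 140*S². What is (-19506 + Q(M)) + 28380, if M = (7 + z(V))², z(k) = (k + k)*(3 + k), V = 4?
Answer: 2205423414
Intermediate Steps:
z(k) = 2*k*(3 + k) (z(k) = (2*k)*(3 + k) = 2*k*(3 + k))
M = 3969 (M = (7 + 2*4*(3 + 4))² = (7 + 2*4*7)² = (7 + 56)² = 63² = 3969)
(-19506 + Q(M)) + 28380 = (-19506 + 140*3969²) + 28380 = (-19506 + 140*15752961) + 28380 = (-19506 + 2205414540) + 28380 = 2205395034 + 28380 = 2205423414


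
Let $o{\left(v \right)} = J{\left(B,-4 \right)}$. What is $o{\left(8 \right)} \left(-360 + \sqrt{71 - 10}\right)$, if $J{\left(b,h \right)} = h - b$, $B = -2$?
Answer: $720 - 2 \sqrt{61} \approx 704.38$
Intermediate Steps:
$o{\left(v \right)} = -2$ ($o{\left(v \right)} = -4 - -2 = -4 + 2 = -2$)
$o{\left(8 \right)} \left(-360 + \sqrt{71 - 10}\right) = - 2 \left(-360 + \sqrt{71 - 10}\right) = - 2 \left(-360 + \sqrt{61}\right) = 720 - 2 \sqrt{61}$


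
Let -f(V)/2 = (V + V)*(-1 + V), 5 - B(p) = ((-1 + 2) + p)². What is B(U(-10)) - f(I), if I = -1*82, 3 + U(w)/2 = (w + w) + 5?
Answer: 26004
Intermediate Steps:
U(w) = 4 + 4*w (U(w) = -6 + 2*((w + w) + 5) = -6 + 2*(2*w + 5) = -6 + 2*(5 + 2*w) = -6 + (10 + 4*w) = 4 + 4*w)
I = -82
B(p) = 5 - (1 + p)² (B(p) = 5 - ((-1 + 2) + p)² = 5 - (1 + p)²)
f(V) = -4*V*(-1 + V) (f(V) = -2*(V + V)*(-1 + V) = -2*2*V*(-1 + V) = -4*V*(-1 + V))
B(U(-10)) - f(I) = (5 - (1 + (4 + 4*(-10)))²) - 4*(-82)*(1 - 1*(-82)) = (5 - (1 + (4 - 40))²) - 4*(-82)*(1 + 82) = (5 - (1 - 36)²) - 4*(-82)*83 = (5 - 1*(-35)²) - 1*(-27224) = (5 - 1*1225) + 27224 = (5 - 1225) + 27224 = -1220 + 27224 = 26004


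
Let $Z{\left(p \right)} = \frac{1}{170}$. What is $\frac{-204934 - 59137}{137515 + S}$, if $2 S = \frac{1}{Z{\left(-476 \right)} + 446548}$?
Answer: $- \frac{20046464338431}{10439198335000} \approx -1.9203$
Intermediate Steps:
$Z{\left(p \right)} = \frac{1}{170}$
$S = \frac{85}{75913161}$ ($S = \frac{1}{2 \left(\frac{1}{170} + 446548\right)} = \frac{1}{2 \cdot \frac{75913161}{170}} = \frac{1}{2} \cdot \frac{170}{75913161} = \frac{85}{75913161} \approx 1.1197 \cdot 10^{-6}$)
$\frac{-204934 - 59137}{137515 + S} = \frac{-204934 - 59137}{137515 + \frac{85}{75913161}} = - \frac{264071}{\frac{10439198335000}{75913161}} = \left(-264071\right) \frac{75913161}{10439198335000} = - \frac{20046464338431}{10439198335000}$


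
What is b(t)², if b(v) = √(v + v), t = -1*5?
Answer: -10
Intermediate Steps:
t = -5
b(v) = √2*√v (b(v) = √(2*v) = √2*√v)
b(t)² = (√2*√(-5))² = (√2*(I*√5))² = (I*√10)² = -10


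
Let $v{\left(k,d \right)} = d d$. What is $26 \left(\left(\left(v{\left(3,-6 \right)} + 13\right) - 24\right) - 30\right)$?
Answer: $-130$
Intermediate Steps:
$v{\left(k,d \right)} = d^{2}$
$26 \left(\left(\left(v{\left(3,-6 \right)} + 13\right) - 24\right) - 30\right) = 26 \left(\left(\left(\left(-6\right)^{2} + 13\right) - 24\right) - 30\right) = 26 \left(\left(\left(36 + 13\right) - 24\right) - 30\right) = 26 \left(\left(49 - 24\right) - 30\right) = 26 \left(25 - 30\right) = 26 \left(-5\right) = -130$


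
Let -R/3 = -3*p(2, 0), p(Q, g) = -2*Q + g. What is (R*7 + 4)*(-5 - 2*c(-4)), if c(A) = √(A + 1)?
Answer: 1240 + 496*I*√3 ≈ 1240.0 + 859.1*I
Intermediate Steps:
c(A) = √(1 + A)
p(Q, g) = g - 2*Q
R = -36 (R = -(-9)*(0 - 2*2) = -(-9)*(0 - 4) = -(-9)*(-4) = -3*12 = -36)
(R*7 + 4)*(-5 - 2*c(-4)) = (-36*7 + 4)*(-5 - 2*√(1 - 4)) = (-252 + 4)*(-5 - 2*I*√3) = -248*(-5 - 2*I*√3) = 1240 + 496*I*√3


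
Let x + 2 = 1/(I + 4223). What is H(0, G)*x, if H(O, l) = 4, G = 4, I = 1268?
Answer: -43924/5491 ≈ -7.9993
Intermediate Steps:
x = -10981/5491 (x = -2 + 1/(1268 + 4223) = -2 + 1/5491 = -10981/5491 ≈ -1.9998)
H(0, G)*x = 4*(-10981/5491) = -43924/5491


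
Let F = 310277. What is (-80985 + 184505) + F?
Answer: 413797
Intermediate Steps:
(-80985 + 184505) + F = (-80985 + 184505) + 310277 = 103520 + 310277 = 413797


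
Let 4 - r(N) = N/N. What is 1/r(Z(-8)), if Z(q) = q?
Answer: ⅓ ≈ 0.33333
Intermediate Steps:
r(N) = 3 (r(N) = 4 - N/N = 4 - 1*1 = 4 - 1 = 3)
1/r(Z(-8)) = 1/3 = ⅓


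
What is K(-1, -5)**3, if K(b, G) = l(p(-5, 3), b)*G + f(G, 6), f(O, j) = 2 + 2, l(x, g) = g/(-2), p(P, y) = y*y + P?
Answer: 27/8 ≈ 3.3750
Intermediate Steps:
p(P, y) = P + y**2 (p(P, y) = y**2 + P = P + y**2)
l(x, g) = -g/2 (l(x, g) = g*(-1/2) = -g/2)
f(O, j) = 4
K(b, G) = 4 - G*b/2 (K(b, G) = (-b/2)*G + 4 = -G*b/2 + 4 = 4 - G*b/2)
K(-1, -5)**3 = (4 - 1/2*(-5)*(-1))**3 = (4 - 5/2)**3 = (3/2)**3 = 27/8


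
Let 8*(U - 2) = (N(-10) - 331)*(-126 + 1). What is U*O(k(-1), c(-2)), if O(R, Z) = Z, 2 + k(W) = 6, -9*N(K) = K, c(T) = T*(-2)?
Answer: 371269/18 ≈ 20626.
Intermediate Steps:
c(T) = -2*T
N(K) = -K/9
k(W) = 4 (k(W) = -2 + 6 = 4)
U = 371269/72 (U = 2 + ((-1/9*(-10) - 331)*(-126 + 1))/8 = 2 + ((10/9 - 331)*(-125))/8 = 2 + (-2969/9*(-125))/8 = 2 + (1/8)*(371125/9) = 2 + 371125/72 = 371269/72 ≈ 5156.5)
U*O(k(-1), c(-2)) = 371269*(-2*(-2))/72 = (371269/72)*4 = 371269/18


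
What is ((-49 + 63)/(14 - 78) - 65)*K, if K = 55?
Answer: -114785/32 ≈ -3587.0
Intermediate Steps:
((-49 + 63)/(14 - 78) - 65)*K = ((-49 + 63)/(14 - 78) - 65)*55 = (14/(-64) - 65)*55 = (14*(-1/64) - 65)*55 = (-7/32 - 65)*55 = -2087/32*55 = -114785/32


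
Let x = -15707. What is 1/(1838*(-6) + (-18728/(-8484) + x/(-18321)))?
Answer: -12952947/142805401693 ≈ -9.0703e-5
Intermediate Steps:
1/(1838*(-6) + (-18728/(-8484) + x/(-18321))) = 1/(1838*(-6) + (-18728/(-8484) - 15707/(-18321))) = 1/(-11028 + (-18728*(-1/8484) - 15707*(-1/18321))) = 1/(-11028 + (4682/2121 + 15707/18321)) = 1/(-11028 + 39697823/12952947) = 1/(-142805401693/12952947) = -12952947/142805401693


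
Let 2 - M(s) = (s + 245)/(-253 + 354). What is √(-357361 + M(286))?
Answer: I*√3645472790/101 ≈ 597.8*I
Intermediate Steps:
M(s) = -43/101 - s/101 (M(s) = 2 - (s + 245)/(-253 + 354) = 2 - (245 + s)/101 = 2 - (245/101 + s/101) = 2 + (-245/101 - s/101) = -43/101 - s/101)
√(-357361 + M(286)) = √(-357361 + (-43/101 - 1/101*286)) = √(-357361 + (-43/101 - 286/101)) = √(-357361 - 329/101) = √(-36093790/101) = I*√3645472790/101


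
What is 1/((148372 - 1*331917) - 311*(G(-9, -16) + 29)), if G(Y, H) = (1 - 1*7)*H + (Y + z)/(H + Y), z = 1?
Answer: -25/5562988 ≈ -4.4940e-6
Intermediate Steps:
G(Y, H) = -6*H + (1 + Y)/(H + Y) (G(Y, H) = (1 - 1*7)*H + (Y + 1)/(H + Y) = (1 - 7)*H + (1 + Y)/(H + Y) = -6*H + (1 + Y)/(H + Y))
1/((148372 - 1*331917) - 311*(G(-9, -16) + 29)) = 1/((148372 - 1*331917) - 311*((1 - 9 - 6*(-16)² - 6*(-16)*(-9))/(-16 - 9) + 29)) = 1/((148372 - 331917) - 311*((1 - 9 - 6*256 - 864)/(-25) + 29)) = 1/(-183545 - 311*(-(1 - 9 - 1536 - 864)/25 + 29)) = 1/(-183545 - 311*(-1/25*(-2408) + 29)) = 1/(-183545 - 311*(2408/25 + 29)) = 1/(-183545 - 311*3133/25) = 1/(-183545 - 974363/25) = 1/(-5562988/25) = -25/5562988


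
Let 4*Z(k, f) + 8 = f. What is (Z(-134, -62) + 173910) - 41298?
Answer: 265189/2 ≈ 1.3259e+5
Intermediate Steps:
Z(k, f) = -2 + f/4
(Z(-134, -62) + 173910) - 41298 = ((-2 + (1/4)*(-62)) + 173910) - 41298 = ((-2 - 31/2) + 173910) - 41298 = (-35/2 + 173910) - 41298 = 347785/2 - 41298 = 265189/2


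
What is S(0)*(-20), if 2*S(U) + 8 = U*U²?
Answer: 80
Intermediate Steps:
S(U) = -4 + U³/2 (S(U) = -4 + (U*U²)/2 = -4 + U³/2)
S(0)*(-20) = (-4 + (½)*0³)*(-20) = (-4 + (½)*0)*(-20) = (-4 + 0)*(-20) = -4*(-20) = 80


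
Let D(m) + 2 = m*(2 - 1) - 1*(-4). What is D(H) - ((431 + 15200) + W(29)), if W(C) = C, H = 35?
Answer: -15623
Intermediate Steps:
D(m) = 2 + m (D(m) = -2 + (m*(2 - 1) - 1*(-4)) = -2 + (m*1 + 4) = -2 + (m + 4) = -2 + (4 + m) = 2 + m)
D(H) - ((431 + 15200) + W(29)) = (2 + 35) - ((431 + 15200) + 29) = 37 - (15631 + 29) = 37 - 1*15660 = 37 - 15660 = -15623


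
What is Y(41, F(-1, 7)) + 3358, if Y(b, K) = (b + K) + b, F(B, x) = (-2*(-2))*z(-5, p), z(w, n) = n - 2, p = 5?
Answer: 3452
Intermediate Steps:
z(w, n) = -2 + n
F(B, x) = 12 (F(B, x) = (-2*(-2))*(-2 + 5) = 4*3 = 12)
Y(b, K) = K + 2*b (Y(b, K) = (K + b) + b = K + 2*b)
Y(41, F(-1, 7)) + 3358 = (12 + 2*41) + 3358 = (12 + 82) + 3358 = 94 + 3358 = 3452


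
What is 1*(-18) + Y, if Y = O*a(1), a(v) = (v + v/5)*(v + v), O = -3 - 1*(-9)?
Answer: -18/5 ≈ -3.6000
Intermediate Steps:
O = 6 (O = -3 + 9 = 6)
a(v) = 12*v**2/5 (a(v) = (v + v*(1/5))*(2*v) = (v + v/5)*(2*v) = (6*v/5)*(2*v) = 12*v**2/5)
Y = 72/5 (Y = 6*((12/5)*1**2) = 6*((12/5)*1) = 6*(12/5) = 72/5 ≈ 14.400)
1*(-18) + Y = 1*(-18) + 72/5 = -18 + 72/5 = -18/5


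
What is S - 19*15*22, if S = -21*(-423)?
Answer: 2613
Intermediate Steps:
S = 8883
S - 19*15*22 = 8883 - 19*15*22 = 8883 - 285*22 = 8883 - 6270 = 2613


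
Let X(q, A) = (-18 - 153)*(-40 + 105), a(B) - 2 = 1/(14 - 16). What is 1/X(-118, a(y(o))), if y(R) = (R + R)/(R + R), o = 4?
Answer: -1/11115 ≈ -8.9969e-5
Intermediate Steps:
y(R) = 1 (y(R) = (2*R)/((2*R)) = (2*R)*(1/(2*R)) = 1)
a(B) = 3/2 (a(B) = 2 + 1/(14 - 16) = 2 + 1/(-2) = 2 - ½ = 3/2)
X(q, A) = -11115 (X(q, A) = -171*65 = -11115)
1/X(-118, a(y(o))) = 1/(-11115) = -1/11115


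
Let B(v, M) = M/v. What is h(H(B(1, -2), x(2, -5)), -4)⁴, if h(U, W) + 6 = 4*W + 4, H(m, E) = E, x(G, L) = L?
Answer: 104976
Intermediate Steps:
h(U, W) = -2 + 4*W (h(U, W) = -6 + (4*W + 4) = -6 + (4 + 4*W) = -2 + 4*W)
h(H(B(1, -2), x(2, -5)), -4)⁴ = (-2 + 4*(-4))⁴ = (-2 - 16)⁴ = (-18)⁴ = 104976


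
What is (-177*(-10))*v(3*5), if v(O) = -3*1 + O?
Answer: 21240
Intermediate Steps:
v(O) = -3 + O
(-177*(-10))*v(3*5) = (-177*(-10))*(-3 + 3*5) = 1770*(-3 + 15) = 1770*12 = 21240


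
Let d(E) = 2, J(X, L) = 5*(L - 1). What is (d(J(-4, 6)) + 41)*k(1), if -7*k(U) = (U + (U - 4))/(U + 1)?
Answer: 43/7 ≈ 6.1429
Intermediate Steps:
J(X, L) = -5 + 5*L (J(X, L) = 5*(-1 + L) = -5 + 5*L)
k(U) = -(-4 + 2*U)/(7*(1 + U)) (k(U) = -(U + (U - 4))/(7*(U + 1)) = -(U + (-4 + U))/(7*(1 + U)) = -(-4 + 2*U)/(7*(1 + U)))
(d(J(-4, 6)) + 41)*k(1) = (2 + 41)*(2*(2 - 1*1)/(7*(1 + 1))) = 43*((2/7)*(2 - 1)/2) = 43*((2/7)*(½)*1) = 43*(⅐) = 43/7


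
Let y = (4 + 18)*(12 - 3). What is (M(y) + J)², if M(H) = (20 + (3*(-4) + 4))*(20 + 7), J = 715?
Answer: 1079521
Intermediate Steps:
y = 198 (y = 22*9 = 198)
M(H) = 324 (M(H) = (20 + (-12 + 4))*27 = (20 - 8)*27 = 12*27 = 324)
(M(y) + J)² = (324 + 715)² = 1039² = 1079521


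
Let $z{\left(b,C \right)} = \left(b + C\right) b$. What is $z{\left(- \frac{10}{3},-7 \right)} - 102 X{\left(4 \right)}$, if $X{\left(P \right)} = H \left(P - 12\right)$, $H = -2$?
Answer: $- \frac{14378}{9} \approx -1597.6$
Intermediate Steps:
$X{\left(P \right)} = 24 - 2 P$ ($X{\left(P \right)} = - 2 \left(P - 12\right) = - 2 \left(-12 + P\right) = 24 - 2 P$)
$z{\left(b,C \right)} = b \left(C + b\right)$ ($z{\left(b,C \right)} = \left(C + b\right) b = b \left(C + b\right)$)
$z{\left(- \frac{10}{3},-7 \right)} - 102 X{\left(4 \right)} = - \frac{10}{3} \left(-7 - \frac{10}{3}\right) - 102 \left(24 - 8\right) = \left(-10\right) \frac{1}{3} \left(-7 - \frac{10}{3}\right) - 102 \left(24 - 8\right) = - \frac{10 \left(-7 - \frac{10}{3}\right)}{3} - 1632 = \left(- \frac{10}{3}\right) \left(- \frac{31}{3}\right) - 1632 = \frac{310}{9} - 1632 = - \frac{14378}{9}$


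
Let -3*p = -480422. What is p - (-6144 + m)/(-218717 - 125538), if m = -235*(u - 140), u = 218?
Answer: 165387602188/1032765 ≈ 1.6014e+5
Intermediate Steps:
p = 480422/3 (p = -1/3*(-480422) = 480422/3 ≈ 1.6014e+5)
m = -18330 (m = -235*(218 - 140) = -235*78 = -18330)
p - (-6144 + m)/(-218717 - 125538) = 480422/3 - (-6144 - 18330)/(-218717 - 125538) = 480422/3 - (-24474)/(-344255) = 480422/3 - (-24474)*(-1)/344255 = 480422/3 - 1*24474/344255 = 480422/3 - 24474/344255 = 165387602188/1032765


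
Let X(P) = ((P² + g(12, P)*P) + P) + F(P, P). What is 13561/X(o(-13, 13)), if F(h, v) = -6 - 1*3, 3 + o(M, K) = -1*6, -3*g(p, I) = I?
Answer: 13561/36 ≈ 376.69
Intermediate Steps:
g(p, I) = -I/3
o(M, K) = -9 (o(M, K) = -3 - 1*6 = -3 - 6 = -9)
F(h, v) = -9 (F(h, v) = -6 - 3 = -9)
X(P) = -9 + P + 2*P²/3 (X(P) = ((P² + (-P/3)*P) + P) - 9 = ((P² - P²/3) + P) - 9 = (2*P²/3 + P) - 9 = (P + 2*P²/3) - 9 = -9 + P + 2*P²/3)
13561/X(o(-13, 13)) = 13561/(-9 - 9 + (⅔)*(-9)²) = 13561/(-9 - 9 + (⅔)*81) = 13561/(-9 - 9 + 54) = 13561/36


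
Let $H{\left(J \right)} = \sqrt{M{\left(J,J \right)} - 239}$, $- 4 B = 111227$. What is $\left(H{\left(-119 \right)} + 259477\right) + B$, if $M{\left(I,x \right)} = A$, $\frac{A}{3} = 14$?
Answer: $\frac{926681}{4} + i \sqrt{197} \approx 2.3167 \cdot 10^{5} + 14.036 i$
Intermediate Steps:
$B = - \frac{111227}{4}$ ($B = \left(- \frac{1}{4}\right) 111227 = - \frac{111227}{4} \approx -27807.0$)
$A = 42$ ($A = 3 \cdot 14 = 42$)
$M{\left(I,x \right)} = 42$
$H{\left(J \right)} = i \sqrt{197}$ ($H{\left(J \right)} = \sqrt{42 - 239} = \sqrt{-197} = i \sqrt{197}$)
$\left(H{\left(-119 \right)} + 259477\right) + B = \left(i \sqrt{197} + 259477\right) - \frac{111227}{4} = \left(259477 + i \sqrt{197}\right) - \frac{111227}{4} = \frac{926681}{4} + i \sqrt{197}$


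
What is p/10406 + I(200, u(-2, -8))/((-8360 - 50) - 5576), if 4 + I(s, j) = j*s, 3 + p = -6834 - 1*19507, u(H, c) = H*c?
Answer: -100426190/36384579 ≈ -2.7601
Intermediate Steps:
p = -26344 (p = -3 + (-6834 - 1*19507) = -3 + (-6834 - 19507) = -3 - 26341 = -26344)
I(s, j) = -4 + j*s
p/10406 + I(200, u(-2, -8))/((-8360 - 50) - 5576) = -26344/10406 + (-4 - 2*(-8)*200)/((-8360 - 50) - 5576) = -26344*1/10406 + (-4 + 16*200)/(-8410 - 5576) = -13172/5203 + (-4 + 3200)/(-13986) = -13172/5203 + 3196*(-1/13986) = -13172/5203 - 1598/6993 = -100426190/36384579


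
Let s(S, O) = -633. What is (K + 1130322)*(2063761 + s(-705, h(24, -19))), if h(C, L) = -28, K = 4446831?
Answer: 11506380514584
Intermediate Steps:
(K + 1130322)*(2063761 + s(-705, h(24, -19))) = (4446831 + 1130322)*(2063761 - 633) = 5577153*2063128 = 11506380514584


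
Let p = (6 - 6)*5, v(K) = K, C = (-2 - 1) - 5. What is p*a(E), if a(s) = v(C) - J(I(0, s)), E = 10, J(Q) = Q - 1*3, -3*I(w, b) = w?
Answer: 0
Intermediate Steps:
I(w, b) = -w/3
J(Q) = -3 + Q (J(Q) = Q - 3 = -3 + Q)
C = -8 (C = -3 - 5 = -8)
a(s) = -5 (a(s) = -8 - (-3 - 1/3*0) = -8 - (-3 + 0) = -8 - 1*(-3) = -8 + 3 = -5)
p = 0 (p = 0*5 = 0)
p*a(E) = 0*(-5) = 0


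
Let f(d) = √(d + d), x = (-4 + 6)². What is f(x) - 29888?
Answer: -29888 + 2*√2 ≈ -29885.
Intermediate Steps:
x = 4 (x = 2² = 4)
f(d) = √2*√d (f(d) = √(2*d) = √2*√d)
f(x) - 29888 = √2*√4 - 29888 = √2*2 - 29888 = 2*√2 - 29888 = -29888 + 2*√2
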